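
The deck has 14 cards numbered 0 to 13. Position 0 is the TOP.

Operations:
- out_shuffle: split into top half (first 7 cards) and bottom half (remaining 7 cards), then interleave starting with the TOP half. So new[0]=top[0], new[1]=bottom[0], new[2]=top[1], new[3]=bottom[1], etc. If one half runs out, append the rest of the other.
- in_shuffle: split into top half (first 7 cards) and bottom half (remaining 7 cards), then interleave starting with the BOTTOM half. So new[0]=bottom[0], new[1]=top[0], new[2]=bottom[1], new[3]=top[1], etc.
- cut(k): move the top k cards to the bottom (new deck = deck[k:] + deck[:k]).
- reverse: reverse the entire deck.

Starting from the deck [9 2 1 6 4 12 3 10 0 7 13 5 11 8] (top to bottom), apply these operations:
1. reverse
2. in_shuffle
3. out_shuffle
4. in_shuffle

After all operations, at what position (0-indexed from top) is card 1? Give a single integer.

Answer: 7

Derivation:
After op 1 (reverse): [8 11 5 13 7 0 10 3 12 4 6 1 2 9]
After op 2 (in_shuffle): [3 8 12 11 4 5 6 13 1 7 2 0 9 10]
After op 3 (out_shuffle): [3 13 8 1 12 7 11 2 4 0 5 9 6 10]
After op 4 (in_shuffle): [2 3 4 13 0 8 5 1 9 12 6 7 10 11]
Card 1 is at position 7.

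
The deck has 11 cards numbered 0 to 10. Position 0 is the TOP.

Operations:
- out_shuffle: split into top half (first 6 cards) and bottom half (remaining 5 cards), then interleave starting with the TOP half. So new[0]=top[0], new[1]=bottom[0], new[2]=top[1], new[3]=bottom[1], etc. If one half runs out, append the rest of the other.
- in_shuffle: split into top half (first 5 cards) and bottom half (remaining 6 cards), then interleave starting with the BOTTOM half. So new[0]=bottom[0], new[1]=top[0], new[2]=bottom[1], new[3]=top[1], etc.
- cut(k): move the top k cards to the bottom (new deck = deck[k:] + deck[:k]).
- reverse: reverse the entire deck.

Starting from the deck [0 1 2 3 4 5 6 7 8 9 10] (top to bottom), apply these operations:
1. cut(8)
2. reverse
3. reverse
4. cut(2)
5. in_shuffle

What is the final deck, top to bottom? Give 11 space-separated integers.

Answer: 4 10 5 0 6 1 7 2 8 3 9

Derivation:
After op 1 (cut(8)): [8 9 10 0 1 2 3 4 5 6 7]
After op 2 (reverse): [7 6 5 4 3 2 1 0 10 9 8]
After op 3 (reverse): [8 9 10 0 1 2 3 4 5 6 7]
After op 4 (cut(2)): [10 0 1 2 3 4 5 6 7 8 9]
After op 5 (in_shuffle): [4 10 5 0 6 1 7 2 8 3 9]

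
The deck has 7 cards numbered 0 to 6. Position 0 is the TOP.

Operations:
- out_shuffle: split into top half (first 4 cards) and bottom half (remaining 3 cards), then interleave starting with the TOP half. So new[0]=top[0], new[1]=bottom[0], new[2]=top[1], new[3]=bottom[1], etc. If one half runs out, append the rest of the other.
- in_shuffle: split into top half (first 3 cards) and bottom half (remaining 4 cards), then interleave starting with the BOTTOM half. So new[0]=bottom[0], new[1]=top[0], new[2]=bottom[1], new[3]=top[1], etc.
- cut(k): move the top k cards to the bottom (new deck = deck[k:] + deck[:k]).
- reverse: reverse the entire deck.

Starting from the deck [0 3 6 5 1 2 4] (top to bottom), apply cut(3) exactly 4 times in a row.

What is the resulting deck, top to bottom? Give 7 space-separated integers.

Answer: 2 4 0 3 6 5 1

Derivation:
After op 1 (cut(3)): [5 1 2 4 0 3 6]
After op 2 (cut(3)): [4 0 3 6 5 1 2]
After op 3 (cut(3)): [6 5 1 2 4 0 3]
After op 4 (cut(3)): [2 4 0 3 6 5 1]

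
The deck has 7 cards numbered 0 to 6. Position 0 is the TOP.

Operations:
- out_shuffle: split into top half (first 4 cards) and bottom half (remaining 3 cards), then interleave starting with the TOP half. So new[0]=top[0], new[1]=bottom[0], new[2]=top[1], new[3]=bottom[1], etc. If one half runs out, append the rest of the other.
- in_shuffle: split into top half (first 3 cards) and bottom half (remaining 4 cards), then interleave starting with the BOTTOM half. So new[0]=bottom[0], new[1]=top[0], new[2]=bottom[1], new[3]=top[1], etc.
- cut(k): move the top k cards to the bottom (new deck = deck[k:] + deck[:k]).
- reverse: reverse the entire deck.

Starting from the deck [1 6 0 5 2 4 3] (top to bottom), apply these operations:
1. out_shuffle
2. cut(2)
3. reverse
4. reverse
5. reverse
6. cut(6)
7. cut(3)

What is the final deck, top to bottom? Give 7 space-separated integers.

Answer: 5 3 0 4 6 2 1

Derivation:
After op 1 (out_shuffle): [1 2 6 4 0 3 5]
After op 2 (cut(2)): [6 4 0 3 5 1 2]
After op 3 (reverse): [2 1 5 3 0 4 6]
After op 4 (reverse): [6 4 0 3 5 1 2]
After op 5 (reverse): [2 1 5 3 0 4 6]
After op 6 (cut(6)): [6 2 1 5 3 0 4]
After op 7 (cut(3)): [5 3 0 4 6 2 1]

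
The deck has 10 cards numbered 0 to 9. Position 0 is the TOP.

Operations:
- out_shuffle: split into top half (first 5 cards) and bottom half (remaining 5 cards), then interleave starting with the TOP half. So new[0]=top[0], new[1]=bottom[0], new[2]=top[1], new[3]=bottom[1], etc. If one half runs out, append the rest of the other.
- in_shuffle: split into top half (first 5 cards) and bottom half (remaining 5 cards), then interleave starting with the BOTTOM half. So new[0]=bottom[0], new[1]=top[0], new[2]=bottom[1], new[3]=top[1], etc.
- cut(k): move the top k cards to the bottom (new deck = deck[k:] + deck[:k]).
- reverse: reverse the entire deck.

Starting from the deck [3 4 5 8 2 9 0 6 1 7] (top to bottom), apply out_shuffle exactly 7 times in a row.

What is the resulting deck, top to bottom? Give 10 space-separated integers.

After op 1 (out_shuffle): [3 9 4 0 5 6 8 1 2 7]
After op 2 (out_shuffle): [3 6 9 8 4 1 0 2 5 7]
After op 3 (out_shuffle): [3 1 6 0 9 2 8 5 4 7]
After op 4 (out_shuffle): [3 2 1 8 6 5 0 4 9 7]
After op 5 (out_shuffle): [3 5 2 0 1 4 8 9 6 7]
After op 6 (out_shuffle): [3 4 5 8 2 9 0 6 1 7]
After op 7 (out_shuffle): [3 9 4 0 5 6 8 1 2 7]

Answer: 3 9 4 0 5 6 8 1 2 7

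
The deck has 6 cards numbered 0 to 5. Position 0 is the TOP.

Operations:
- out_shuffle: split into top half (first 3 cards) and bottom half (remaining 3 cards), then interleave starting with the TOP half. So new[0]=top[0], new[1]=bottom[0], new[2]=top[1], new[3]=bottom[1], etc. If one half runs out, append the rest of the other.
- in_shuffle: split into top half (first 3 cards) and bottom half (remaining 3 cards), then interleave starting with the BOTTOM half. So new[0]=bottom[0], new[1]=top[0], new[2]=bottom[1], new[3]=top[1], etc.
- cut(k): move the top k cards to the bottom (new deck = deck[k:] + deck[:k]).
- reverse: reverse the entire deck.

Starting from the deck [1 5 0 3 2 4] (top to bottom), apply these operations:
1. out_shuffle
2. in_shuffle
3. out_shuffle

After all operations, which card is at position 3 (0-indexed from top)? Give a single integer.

After op 1 (out_shuffle): [1 3 5 2 0 4]
After op 2 (in_shuffle): [2 1 0 3 4 5]
After op 3 (out_shuffle): [2 3 1 4 0 5]
Position 3: card 4.

Answer: 4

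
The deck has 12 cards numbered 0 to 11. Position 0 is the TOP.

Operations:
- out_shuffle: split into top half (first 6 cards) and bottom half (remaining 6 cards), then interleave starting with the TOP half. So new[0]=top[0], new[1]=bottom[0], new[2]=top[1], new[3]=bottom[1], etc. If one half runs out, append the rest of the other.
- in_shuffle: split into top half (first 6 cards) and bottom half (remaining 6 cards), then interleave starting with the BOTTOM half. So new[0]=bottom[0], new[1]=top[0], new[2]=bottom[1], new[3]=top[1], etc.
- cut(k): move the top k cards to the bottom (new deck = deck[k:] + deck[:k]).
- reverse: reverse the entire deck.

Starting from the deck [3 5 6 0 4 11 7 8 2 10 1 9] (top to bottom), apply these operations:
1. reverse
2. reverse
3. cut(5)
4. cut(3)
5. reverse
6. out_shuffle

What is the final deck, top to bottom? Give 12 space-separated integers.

Answer: 8 5 7 3 11 9 4 1 0 10 6 2

Derivation:
After op 1 (reverse): [9 1 10 2 8 7 11 4 0 6 5 3]
After op 2 (reverse): [3 5 6 0 4 11 7 8 2 10 1 9]
After op 3 (cut(5)): [11 7 8 2 10 1 9 3 5 6 0 4]
After op 4 (cut(3)): [2 10 1 9 3 5 6 0 4 11 7 8]
After op 5 (reverse): [8 7 11 4 0 6 5 3 9 1 10 2]
After op 6 (out_shuffle): [8 5 7 3 11 9 4 1 0 10 6 2]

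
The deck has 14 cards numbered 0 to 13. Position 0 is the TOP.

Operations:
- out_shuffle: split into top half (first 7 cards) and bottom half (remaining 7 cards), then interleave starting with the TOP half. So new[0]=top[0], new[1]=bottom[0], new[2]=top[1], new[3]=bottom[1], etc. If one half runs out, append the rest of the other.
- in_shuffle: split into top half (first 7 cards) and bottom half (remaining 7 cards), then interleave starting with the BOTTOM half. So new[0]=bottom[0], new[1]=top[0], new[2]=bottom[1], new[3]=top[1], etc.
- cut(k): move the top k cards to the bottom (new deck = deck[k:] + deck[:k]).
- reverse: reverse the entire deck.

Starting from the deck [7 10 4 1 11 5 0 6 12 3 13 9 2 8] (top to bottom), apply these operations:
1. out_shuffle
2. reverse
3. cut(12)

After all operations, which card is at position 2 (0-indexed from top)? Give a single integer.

Answer: 8

Derivation:
After op 1 (out_shuffle): [7 6 10 12 4 3 1 13 11 9 5 2 0 8]
After op 2 (reverse): [8 0 2 5 9 11 13 1 3 4 12 10 6 7]
After op 3 (cut(12)): [6 7 8 0 2 5 9 11 13 1 3 4 12 10]
Position 2: card 8.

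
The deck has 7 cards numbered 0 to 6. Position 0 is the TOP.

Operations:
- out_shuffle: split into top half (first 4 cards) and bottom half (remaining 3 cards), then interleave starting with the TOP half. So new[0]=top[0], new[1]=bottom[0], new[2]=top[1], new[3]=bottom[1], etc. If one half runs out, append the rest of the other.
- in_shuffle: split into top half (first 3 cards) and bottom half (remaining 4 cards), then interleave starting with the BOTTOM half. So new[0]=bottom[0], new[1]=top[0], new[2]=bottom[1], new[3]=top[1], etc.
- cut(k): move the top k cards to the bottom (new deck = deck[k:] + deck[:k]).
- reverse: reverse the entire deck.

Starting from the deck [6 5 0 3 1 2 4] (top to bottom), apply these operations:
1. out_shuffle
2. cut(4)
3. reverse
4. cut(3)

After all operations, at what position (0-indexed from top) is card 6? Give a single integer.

Answer: 0

Derivation:
After op 1 (out_shuffle): [6 1 5 2 0 4 3]
After op 2 (cut(4)): [0 4 3 6 1 5 2]
After op 3 (reverse): [2 5 1 6 3 4 0]
After op 4 (cut(3)): [6 3 4 0 2 5 1]
Card 6 is at position 0.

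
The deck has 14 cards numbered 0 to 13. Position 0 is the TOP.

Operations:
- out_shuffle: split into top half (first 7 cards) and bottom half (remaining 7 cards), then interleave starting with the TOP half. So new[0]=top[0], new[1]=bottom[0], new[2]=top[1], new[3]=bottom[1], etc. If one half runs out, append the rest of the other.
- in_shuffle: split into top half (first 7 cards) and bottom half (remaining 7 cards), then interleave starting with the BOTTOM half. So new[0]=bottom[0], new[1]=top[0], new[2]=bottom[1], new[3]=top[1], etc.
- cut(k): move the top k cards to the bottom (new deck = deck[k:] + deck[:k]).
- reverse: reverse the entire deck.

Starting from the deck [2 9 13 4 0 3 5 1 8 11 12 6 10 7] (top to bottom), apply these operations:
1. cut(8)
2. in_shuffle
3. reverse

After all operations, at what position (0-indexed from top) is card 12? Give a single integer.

Answer: 8

Derivation:
After op 1 (cut(8)): [8 11 12 6 10 7 2 9 13 4 0 3 5 1]
After op 2 (in_shuffle): [9 8 13 11 4 12 0 6 3 10 5 7 1 2]
After op 3 (reverse): [2 1 7 5 10 3 6 0 12 4 11 13 8 9]
Card 12 is at position 8.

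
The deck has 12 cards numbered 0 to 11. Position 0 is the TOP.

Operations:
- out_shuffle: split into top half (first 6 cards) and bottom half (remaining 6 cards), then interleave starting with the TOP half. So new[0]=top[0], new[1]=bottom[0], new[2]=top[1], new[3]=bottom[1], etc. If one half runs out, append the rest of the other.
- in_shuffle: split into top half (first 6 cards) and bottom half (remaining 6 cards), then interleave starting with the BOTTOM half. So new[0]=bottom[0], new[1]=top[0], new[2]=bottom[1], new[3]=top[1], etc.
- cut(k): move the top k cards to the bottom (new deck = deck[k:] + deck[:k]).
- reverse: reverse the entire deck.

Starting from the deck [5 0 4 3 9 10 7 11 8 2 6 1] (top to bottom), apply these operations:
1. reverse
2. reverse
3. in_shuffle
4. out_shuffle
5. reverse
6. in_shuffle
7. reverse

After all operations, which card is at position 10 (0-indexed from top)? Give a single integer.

After op 1 (reverse): [1 6 2 8 11 7 10 9 3 4 0 5]
After op 2 (reverse): [5 0 4 3 9 10 7 11 8 2 6 1]
After op 3 (in_shuffle): [7 5 11 0 8 4 2 3 6 9 1 10]
After op 4 (out_shuffle): [7 2 5 3 11 6 0 9 8 1 4 10]
After op 5 (reverse): [10 4 1 8 9 0 6 11 3 5 2 7]
After op 6 (in_shuffle): [6 10 11 4 3 1 5 8 2 9 7 0]
After op 7 (reverse): [0 7 9 2 8 5 1 3 4 11 10 6]
Position 10: card 10.

Answer: 10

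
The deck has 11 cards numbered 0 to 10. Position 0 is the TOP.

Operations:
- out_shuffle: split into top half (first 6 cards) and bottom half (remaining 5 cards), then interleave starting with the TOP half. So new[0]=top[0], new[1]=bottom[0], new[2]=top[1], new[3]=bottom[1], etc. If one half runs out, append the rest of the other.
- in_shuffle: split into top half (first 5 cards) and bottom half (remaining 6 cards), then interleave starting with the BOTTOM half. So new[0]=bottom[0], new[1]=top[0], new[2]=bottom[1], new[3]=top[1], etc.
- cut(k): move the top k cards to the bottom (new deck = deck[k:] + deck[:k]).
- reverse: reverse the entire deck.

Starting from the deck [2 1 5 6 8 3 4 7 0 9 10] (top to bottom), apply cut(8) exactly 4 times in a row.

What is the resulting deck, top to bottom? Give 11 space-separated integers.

Answer: 10 2 1 5 6 8 3 4 7 0 9

Derivation:
After op 1 (cut(8)): [0 9 10 2 1 5 6 8 3 4 7]
After op 2 (cut(8)): [3 4 7 0 9 10 2 1 5 6 8]
After op 3 (cut(8)): [5 6 8 3 4 7 0 9 10 2 1]
After op 4 (cut(8)): [10 2 1 5 6 8 3 4 7 0 9]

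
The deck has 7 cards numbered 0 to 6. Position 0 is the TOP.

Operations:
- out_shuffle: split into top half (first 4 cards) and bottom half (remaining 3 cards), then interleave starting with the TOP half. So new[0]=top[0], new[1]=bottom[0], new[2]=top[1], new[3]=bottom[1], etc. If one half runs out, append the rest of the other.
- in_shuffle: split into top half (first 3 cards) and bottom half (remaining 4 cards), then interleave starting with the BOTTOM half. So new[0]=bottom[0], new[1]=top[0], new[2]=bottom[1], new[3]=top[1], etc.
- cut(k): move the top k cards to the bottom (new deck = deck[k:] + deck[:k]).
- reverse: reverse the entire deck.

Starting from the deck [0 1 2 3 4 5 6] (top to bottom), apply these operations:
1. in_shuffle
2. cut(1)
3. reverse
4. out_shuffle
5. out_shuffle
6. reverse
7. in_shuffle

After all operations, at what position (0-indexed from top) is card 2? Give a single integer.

Answer: 4

Derivation:
After op 1 (in_shuffle): [3 0 4 1 5 2 6]
After op 2 (cut(1)): [0 4 1 5 2 6 3]
After op 3 (reverse): [3 6 2 5 1 4 0]
After op 4 (out_shuffle): [3 1 6 4 2 0 5]
After op 5 (out_shuffle): [3 2 1 0 6 5 4]
After op 6 (reverse): [4 5 6 0 1 2 3]
After op 7 (in_shuffle): [0 4 1 5 2 6 3]
Card 2 is at position 4.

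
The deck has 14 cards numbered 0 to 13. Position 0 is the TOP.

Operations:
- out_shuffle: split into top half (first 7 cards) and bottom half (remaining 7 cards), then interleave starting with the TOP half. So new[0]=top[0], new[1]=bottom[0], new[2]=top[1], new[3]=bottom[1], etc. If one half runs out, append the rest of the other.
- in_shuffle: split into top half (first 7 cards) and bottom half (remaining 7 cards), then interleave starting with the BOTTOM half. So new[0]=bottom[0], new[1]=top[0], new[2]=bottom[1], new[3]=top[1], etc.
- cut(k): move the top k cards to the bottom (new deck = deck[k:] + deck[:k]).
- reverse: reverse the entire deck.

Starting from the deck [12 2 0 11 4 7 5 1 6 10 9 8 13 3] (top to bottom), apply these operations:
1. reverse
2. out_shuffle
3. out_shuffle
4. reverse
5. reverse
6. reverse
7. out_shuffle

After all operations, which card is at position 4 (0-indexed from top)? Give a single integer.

After op 1 (reverse): [3 13 8 9 10 6 1 5 7 4 11 0 2 12]
After op 2 (out_shuffle): [3 5 13 7 8 4 9 11 10 0 6 2 1 12]
After op 3 (out_shuffle): [3 11 5 10 13 0 7 6 8 2 4 1 9 12]
After op 4 (reverse): [12 9 1 4 2 8 6 7 0 13 10 5 11 3]
After op 5 (reverse): [3 11 5 10 13 0 7 6 8 2 4 1 9 12]
After op 6 (reverse): [12 9 1 4 2 8 6 7 0 13 10 5 11 3]
After op 7 (out_shuffle): [12 7 9 0 1 13 4 10 2 5 8 11 6 3]
Position 4: card 1.

Answer: 1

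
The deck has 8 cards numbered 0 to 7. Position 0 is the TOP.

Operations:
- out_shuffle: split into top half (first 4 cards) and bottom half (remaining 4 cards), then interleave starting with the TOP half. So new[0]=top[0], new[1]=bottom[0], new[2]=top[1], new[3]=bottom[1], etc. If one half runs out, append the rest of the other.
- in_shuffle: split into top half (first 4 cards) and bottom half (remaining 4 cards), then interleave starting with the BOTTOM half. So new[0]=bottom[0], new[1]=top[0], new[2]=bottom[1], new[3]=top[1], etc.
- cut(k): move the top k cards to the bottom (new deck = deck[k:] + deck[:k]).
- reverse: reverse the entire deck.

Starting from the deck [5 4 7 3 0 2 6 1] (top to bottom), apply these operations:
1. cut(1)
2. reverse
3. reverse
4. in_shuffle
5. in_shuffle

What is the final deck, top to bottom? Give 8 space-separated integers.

After op 1 (cut(1)): [4 7 3 0 2 6 1 5]
After op 2 (reverse): [5 1 6 2 0 3 7 4]
After op 3 (reverse): [4 7 3 0 2 6 1 5]
After op 4 (in_shuffle): [2 4 6 7 1 3 5 0]
After op 5 (in_shuffle): [1 2 3 4 5 6 0 7]

Answer: 1 2 3 4 5 6 0 7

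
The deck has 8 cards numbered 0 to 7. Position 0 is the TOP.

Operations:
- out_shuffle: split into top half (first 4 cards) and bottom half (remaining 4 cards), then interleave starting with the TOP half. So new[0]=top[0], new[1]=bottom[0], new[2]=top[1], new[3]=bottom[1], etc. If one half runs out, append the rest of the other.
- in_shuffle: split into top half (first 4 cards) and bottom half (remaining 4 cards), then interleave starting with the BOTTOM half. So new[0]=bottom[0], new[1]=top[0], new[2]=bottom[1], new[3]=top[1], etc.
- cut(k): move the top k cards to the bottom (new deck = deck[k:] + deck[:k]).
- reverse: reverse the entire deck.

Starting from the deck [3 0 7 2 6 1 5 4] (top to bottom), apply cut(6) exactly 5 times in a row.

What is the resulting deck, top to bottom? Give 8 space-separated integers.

After op 1 (cut(6)): [5 4 3 0 7 2 6 1]
After op 2 (cut(6)): [6 1 5 4 3 0 7 2]
After op 3 (cut(6)): [7 2 6 1 5 4 3 0]
After op 4 (cut(6)): [3 0 7 2 6 1 5 4]
After op 5 (cut(6)): [5 4 3 0 7 2 6 1]

Answer: 5 4 3 0 7 2 6 1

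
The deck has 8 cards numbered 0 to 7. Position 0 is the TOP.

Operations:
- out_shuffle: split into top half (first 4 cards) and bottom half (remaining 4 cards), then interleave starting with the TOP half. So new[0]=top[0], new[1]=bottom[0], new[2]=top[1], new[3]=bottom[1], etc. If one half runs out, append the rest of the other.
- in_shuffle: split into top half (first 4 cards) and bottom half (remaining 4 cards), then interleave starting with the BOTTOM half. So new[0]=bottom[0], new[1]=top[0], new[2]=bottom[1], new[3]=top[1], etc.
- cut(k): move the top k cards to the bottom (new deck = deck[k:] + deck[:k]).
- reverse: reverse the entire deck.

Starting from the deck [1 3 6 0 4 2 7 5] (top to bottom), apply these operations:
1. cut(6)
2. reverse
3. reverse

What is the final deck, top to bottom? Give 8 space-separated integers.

After op 1 (cut(6)): [7 5 1 3 6 0 4 2]
After op 2 (reverse): [2 4 0 6 3 1 5 7]
After op 3 (reverse): [7 5 1 3 6 0 4 2]

Answer: 7 5 1 3 6 0 4 2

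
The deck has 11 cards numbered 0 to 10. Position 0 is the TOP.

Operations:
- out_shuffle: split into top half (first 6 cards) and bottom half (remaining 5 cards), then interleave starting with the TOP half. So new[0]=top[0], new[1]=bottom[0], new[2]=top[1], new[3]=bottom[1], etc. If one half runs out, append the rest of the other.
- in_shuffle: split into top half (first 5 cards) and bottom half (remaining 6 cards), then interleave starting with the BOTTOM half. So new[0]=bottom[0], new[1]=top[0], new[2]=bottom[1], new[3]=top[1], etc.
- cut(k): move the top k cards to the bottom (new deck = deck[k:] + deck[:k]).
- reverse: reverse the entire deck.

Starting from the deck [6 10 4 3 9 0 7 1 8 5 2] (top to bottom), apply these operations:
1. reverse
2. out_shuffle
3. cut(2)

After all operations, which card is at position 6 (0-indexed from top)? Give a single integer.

After op 1 (reverse): [2 5 8 1 7 0 9 3 4 10 6]
After op 2 (out_shuffle): [2 9 5 3 8 4 1 10 7 6 0]
After op 3 (cut(2)): [5 3 8 4 1 10 7 6 0 2 9]
Position 6: card 7.

Answer: 7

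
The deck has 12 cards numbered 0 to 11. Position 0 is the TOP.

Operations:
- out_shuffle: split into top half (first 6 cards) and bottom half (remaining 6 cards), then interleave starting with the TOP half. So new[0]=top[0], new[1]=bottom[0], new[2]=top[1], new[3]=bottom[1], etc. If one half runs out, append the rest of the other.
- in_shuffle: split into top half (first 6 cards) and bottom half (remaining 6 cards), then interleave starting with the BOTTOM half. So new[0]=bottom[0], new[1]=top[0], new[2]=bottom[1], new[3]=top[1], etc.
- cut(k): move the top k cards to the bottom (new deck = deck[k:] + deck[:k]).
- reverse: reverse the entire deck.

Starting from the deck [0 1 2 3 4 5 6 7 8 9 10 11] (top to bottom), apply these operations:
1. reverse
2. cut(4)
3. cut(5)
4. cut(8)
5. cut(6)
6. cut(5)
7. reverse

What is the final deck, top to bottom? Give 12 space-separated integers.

After op 1 (reverse): [11 10 9 8 7 6 5 4 3 2 1 0]
After op 2 (cut(4)): [7 6 5 4 3 2 1 0 11 10 9 8]
After op 3 (cut(5)): [2 1 0 11 10 9 8 7 6 5 4 3]
After op 4 (cut(8)): [6 5 4 3 2 1 0 11 10 9 8 7]
After op 5 (cut(6)): [0 11 10 9 8 7 6 5 4 3 2 1]
After op 6 (cut(5)): [7 6 5 4 3 2 1 0 11 10 9 8]
After op 7 (reverse): [8 9 10 11 0 1 2 3 4 5 6 7]

Answer: 8 9 10 11 0 1 2 3 4 5 6 7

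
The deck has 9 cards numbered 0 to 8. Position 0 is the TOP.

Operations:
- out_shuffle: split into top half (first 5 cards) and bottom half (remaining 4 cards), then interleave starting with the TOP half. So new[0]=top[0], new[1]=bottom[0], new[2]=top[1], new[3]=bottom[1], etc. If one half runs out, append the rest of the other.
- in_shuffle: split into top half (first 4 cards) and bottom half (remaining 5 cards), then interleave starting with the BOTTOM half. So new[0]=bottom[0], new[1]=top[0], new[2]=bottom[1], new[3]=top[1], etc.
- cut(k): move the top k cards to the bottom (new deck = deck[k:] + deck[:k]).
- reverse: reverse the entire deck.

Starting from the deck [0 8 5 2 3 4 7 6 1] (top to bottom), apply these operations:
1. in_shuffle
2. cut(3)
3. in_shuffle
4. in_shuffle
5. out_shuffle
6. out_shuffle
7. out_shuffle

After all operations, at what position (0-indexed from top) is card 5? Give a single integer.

Answer: 7

Derivation:
After op 1 (in_shuffle): [3 0 4 8 7 5 6 2 1]
After op 2 (cut(3)): [8 7 5 6 2 1 3 0 4]
After op 3 (in_shuffle): [2 8 1 7 3 5 0 6 4]
After op 4 (in_shuffle): [3 2 5 8 0 1 6 7 4]
After op 5 (out_shuffle): [3 1 2 6 5 7 8 4 0]
After op 6 (out_shuffle): [3 7 1 8 2 4 6 0 5]
After op 7 (out_shuffle): [3 4 7 6 1 0 8 5 2]
Card 5 is at position 7.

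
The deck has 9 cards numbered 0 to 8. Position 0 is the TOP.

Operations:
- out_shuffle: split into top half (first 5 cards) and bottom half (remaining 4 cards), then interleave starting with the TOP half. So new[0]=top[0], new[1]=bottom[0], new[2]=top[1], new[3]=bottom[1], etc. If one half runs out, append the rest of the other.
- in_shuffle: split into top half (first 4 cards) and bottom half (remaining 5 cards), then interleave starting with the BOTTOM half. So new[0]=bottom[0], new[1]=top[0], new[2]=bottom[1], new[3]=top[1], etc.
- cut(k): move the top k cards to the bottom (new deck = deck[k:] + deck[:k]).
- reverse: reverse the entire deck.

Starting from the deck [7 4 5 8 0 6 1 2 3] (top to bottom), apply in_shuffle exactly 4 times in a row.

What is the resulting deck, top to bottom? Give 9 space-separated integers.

After op 1 (in_shuffle): [0 7 6 4 1 5 2 8 3]
After op 2 (in_shuffle): [1 0 5 7 2 6 8 4 3]
After op 3 (in_shuffle): [2 1 6 0 8 5 4 7 3]
After op 4 (in_shuffle): [8 2 5 1 4 6 7 0 3]

Answer: 8 2 5 1 4 6 7 0 3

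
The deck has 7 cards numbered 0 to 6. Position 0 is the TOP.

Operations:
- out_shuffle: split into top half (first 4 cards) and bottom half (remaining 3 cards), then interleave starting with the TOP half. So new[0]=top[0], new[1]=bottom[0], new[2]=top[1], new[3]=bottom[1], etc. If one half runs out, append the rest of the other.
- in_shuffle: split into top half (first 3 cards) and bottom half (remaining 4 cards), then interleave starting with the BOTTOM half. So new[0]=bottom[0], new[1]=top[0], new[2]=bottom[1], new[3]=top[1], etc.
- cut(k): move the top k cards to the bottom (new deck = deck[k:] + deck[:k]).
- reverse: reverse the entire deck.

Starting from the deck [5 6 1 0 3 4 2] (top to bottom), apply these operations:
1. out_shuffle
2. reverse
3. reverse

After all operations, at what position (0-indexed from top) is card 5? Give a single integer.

After op 1 (out_shuffle): [5 3 6 4 1 2 0]
After op 2 (reverse): [0 2 1 4 6 3 5]
After op 3 (reverse): [5 3 6 4 1 2 0]
Card 5 is at position 0.

Answer: 0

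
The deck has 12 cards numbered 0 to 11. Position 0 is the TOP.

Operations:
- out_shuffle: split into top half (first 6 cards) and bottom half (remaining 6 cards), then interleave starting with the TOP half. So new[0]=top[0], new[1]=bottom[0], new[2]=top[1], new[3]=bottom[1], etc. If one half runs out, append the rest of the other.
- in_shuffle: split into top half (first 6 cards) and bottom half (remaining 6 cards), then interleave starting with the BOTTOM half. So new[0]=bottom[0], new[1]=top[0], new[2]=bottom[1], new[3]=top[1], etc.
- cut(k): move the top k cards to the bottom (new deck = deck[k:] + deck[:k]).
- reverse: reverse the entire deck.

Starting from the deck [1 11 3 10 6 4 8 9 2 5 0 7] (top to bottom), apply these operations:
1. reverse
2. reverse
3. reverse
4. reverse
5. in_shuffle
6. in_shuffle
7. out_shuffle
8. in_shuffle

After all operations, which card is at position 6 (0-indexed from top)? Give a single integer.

Answer: 4

Derivation:
After op 1 (reverse): [7 0 5 2 9 8 4 6 10 3 11 1]
After op 2 (reverse): [1 11 3 10 6 4 8 9 2 5 0 7]
After op 3 (reverse): [7 0 5 2 9 8 4 6 10 3 11 1]
After op 4 (reverse): [1 11 3 10 6 4 8 9 2 5 0 7]
After op 5 (in_shuffle): [8 1 9 11 2 3 5 10 0 6 7 4]
After op 6 (in_shuffle): [5 8 10 1 0 9 6 11 7 2 4 3]
After op 7 (out_shuffle): [5 6 8 11 10 7 1 2 0 4 9 3]
After op 8 (in_shuffle): [1 5 2 6 0 8 4 11 9 10 3 7]
Position 6: card 4.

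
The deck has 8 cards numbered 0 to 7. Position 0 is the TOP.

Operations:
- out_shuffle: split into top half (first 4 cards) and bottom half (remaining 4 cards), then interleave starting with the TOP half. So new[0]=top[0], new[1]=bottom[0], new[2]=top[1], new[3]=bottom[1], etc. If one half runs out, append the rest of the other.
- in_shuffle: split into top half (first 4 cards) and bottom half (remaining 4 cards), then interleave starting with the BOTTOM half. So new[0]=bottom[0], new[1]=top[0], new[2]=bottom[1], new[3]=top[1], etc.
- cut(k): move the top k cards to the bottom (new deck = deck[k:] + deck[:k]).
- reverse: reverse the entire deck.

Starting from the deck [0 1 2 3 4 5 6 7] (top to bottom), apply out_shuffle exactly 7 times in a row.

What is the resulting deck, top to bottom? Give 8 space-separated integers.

Answer: 0 4 1 5 2 6 3 7

Derivation:
After op 1 (out_shuffle): [0 4 1 5 2 6 3 7]
After op 2 (out_shuffle): [0 2 4 6 1 3 5 7]
After op 3 (out_shuffle): [0 1 2 3 4 5 6 7]
After op 4 (out_shuffle): [0 4 1 5 2 6 3 7]
After op 5 (out_shuffle): [0 2 4 6 1 3 5 7]
After op 6 (out_shuffle): [0 1 2 3 4 5 6 7]
After op 7 (out_shuffle): [0 4 1 5 2 6 3 7]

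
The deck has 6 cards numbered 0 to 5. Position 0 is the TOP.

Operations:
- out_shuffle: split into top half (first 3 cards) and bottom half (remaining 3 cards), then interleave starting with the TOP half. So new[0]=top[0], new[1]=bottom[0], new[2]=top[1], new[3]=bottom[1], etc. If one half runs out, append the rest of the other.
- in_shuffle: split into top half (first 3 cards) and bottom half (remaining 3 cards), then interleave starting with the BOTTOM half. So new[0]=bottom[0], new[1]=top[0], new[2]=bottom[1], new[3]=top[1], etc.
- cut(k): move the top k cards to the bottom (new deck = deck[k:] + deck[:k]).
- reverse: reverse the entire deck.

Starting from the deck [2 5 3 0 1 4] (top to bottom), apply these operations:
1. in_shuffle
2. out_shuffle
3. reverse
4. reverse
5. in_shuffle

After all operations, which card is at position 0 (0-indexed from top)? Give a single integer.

After op 1 (in_shuffle): [0 2 1 5 4 3]
After op 2 (out_shuffle): [0 5 2 4 1 3]
After op 3 (reverse): [3 1 4 2 5 0]
After op 4 (reverse): [0 5 2 4 1 3]
After op 5 (in_shuffle): [4 0 1 5 3 2]
Position 0: card 4.

Answer: 4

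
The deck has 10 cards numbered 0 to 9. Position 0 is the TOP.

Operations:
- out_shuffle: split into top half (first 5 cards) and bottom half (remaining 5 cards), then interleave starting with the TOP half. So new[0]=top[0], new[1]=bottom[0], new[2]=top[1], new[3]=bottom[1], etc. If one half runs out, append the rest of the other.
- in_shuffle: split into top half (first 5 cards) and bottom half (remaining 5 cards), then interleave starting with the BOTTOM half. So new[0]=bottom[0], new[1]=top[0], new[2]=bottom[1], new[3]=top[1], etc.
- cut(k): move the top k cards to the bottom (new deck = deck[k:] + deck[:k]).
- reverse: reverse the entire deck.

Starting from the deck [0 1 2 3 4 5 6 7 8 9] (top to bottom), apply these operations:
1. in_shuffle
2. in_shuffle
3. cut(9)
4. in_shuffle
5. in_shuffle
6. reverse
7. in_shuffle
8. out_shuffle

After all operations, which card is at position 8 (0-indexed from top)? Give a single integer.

Answer: 1

Derivation:
After op 1 (in_shuffle): [5 0 6 1 7 2 8 3 9 4]
After op 2 (in_shuffle): [2 5 8 0 3 6 9 1 4 7]
After op 3 (cut(9)): [7 2 5 8 0 3 6 9 1 4]
After op 4 (in_shuffle): [3 7 6 2 9 5 1 8 4 0]
After op 5 (in_shuffle): [5 3 1 7 8 6 4 2 0 9]
After op 6 (reverse): [9 0 2 4 6 8 7 1 3 5]
After op 7 (in_shuffle): [8 9 7 0 1 2 3 4 5 6]
After op 8 (out_shuffle): [8 2 9 3 7 4 0 5 1 6]
Position 8: card 1.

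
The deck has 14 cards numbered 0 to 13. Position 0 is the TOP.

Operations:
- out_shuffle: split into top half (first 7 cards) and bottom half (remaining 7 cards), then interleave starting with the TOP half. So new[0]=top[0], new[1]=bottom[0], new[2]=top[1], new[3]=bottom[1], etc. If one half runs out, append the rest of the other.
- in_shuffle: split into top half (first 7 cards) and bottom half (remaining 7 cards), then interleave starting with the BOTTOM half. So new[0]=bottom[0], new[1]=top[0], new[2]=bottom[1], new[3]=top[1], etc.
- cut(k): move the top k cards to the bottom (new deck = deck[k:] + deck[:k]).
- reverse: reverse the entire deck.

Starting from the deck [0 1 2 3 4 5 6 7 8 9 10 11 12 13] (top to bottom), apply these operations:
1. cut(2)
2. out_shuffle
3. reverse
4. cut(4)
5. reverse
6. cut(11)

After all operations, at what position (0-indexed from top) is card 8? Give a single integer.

Answer: 5

Derivation:
After op 1 (cut(2)): [2 3 4 5 6 7 8 9 10 11 12 13 0 1]
After op 2 (out_shuffle): [2 9 3 10 4 11 5 12 6 13 7 0 8 1]
After op 3 (reverse): [1 8 0 7 13 6 12 5 11 4 10 3 9 2]
After op 4 (cut(4)): [13 6 12 5 11 4 10 3 9 2 1 8 0 7]
After op 5 (reverse): [7 0 8 1 2 9 3 10 4 11 5 12 6 13]
After op 6 (cut(11)): [12 6 13 7 0 8 1 2 9 3 10 4 11 5]
Card 8 is at position 5.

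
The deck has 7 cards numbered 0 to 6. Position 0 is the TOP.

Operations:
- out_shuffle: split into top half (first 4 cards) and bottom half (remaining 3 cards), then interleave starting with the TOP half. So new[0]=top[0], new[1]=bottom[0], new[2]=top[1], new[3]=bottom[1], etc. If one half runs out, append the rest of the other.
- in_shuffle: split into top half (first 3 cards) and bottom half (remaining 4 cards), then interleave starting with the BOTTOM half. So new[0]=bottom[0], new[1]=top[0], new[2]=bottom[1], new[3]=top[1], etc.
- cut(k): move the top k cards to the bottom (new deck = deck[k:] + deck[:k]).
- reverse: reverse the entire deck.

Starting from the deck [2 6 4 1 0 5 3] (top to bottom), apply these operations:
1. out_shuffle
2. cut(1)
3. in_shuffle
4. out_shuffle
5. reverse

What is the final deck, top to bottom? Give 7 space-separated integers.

After op 1 (out_shuffle): [2 0 6 5 4 3 1]
After op 2 (cut(1)): [0 6 5 4 3 1 2]
After op 3 (in_shuffle): [4 0 3 6 1 5 2]
After op 4 (out_shuffle): [4 1 0 5 3 2 6]
After op 5 (reverse): [6 2 3 5 0 1 4]

Answer: 6 2 3 5 0 1 4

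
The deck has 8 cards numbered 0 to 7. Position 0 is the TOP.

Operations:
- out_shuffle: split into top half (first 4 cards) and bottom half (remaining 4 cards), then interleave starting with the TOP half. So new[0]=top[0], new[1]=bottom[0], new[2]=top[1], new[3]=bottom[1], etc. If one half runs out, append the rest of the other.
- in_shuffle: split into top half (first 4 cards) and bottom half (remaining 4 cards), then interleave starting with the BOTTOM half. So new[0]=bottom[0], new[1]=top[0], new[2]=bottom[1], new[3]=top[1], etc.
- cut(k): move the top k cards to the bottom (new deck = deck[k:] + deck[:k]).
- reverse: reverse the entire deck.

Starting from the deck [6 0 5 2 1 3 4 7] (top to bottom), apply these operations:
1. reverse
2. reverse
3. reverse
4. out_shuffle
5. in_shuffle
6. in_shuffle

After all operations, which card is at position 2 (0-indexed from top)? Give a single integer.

Answer: 4

Derivation:
After op 1 (reverse): [7 4 3 1 2 5 0 6]
After op 2 (reverse): [6 0 5 2 1 3 4 7]
After op 3 (reverse): [7 4 3 1 2 5 0 6]
After op 4 (out_shuffle): [7 2 4 5 3 0 1 6]
After op 5 (in_shuffle): [3 7 0 2 1 4 6 5]
After op 6 (in_shuffle): [1 3 4 7 6 0 5 2]
Position 2: card 4.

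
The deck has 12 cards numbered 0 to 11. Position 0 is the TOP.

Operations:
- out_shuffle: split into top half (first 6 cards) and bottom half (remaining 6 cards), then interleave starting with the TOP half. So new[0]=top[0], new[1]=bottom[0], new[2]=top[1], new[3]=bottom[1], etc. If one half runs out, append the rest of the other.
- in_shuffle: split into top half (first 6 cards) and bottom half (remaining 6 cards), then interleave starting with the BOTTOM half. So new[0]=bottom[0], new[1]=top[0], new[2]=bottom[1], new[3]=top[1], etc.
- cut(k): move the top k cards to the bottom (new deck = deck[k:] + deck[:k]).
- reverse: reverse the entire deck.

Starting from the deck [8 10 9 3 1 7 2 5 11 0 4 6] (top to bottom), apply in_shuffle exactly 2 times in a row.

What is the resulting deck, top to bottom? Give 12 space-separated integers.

Answer: 0 2 3 8 4 5 1 10 6 11 7 9

Derivation:
After op 1 (in_shuffle): [2 8 5 10 11 9 0 3 4 1 6 7]
After op 2 (in_shuffle): [0 2 3 8 4 5 1 10 6 11 7 9]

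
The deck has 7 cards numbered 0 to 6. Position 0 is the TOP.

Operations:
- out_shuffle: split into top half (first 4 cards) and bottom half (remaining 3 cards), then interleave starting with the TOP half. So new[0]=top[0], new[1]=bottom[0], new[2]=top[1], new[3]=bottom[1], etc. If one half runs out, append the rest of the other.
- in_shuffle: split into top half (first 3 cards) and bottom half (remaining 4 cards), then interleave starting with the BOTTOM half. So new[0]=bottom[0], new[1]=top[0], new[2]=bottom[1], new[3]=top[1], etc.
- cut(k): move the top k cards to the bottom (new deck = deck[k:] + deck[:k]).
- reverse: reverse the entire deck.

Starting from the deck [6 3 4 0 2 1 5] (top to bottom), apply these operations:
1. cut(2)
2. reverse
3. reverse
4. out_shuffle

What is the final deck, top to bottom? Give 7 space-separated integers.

After op 1 (cut(2)): [4 0 2 1 5 6 3]
After op 2 (reverse): [3 6 5 1 2 0 4]
After op 3 (reverse): [4 0 2 1 5 6 3]
After op 4 (out_shuffle): [4 5 0 6 2 3 1]

Answer: 4 5 0 6 2 3 1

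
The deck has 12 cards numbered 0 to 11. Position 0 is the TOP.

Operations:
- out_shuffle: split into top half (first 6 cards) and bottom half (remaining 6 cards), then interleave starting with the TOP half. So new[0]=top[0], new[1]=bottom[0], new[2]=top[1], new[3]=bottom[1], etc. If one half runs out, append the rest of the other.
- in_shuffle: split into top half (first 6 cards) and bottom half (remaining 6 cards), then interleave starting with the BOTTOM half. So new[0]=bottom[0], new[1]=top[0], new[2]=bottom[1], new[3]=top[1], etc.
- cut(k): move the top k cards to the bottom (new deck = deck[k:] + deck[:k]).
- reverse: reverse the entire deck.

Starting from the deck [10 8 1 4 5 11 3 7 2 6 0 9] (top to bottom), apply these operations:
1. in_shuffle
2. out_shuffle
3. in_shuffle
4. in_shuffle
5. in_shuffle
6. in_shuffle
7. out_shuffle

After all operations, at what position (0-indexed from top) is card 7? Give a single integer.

After op 1 (in_shuffle): [3 10 7 8 2 1 6 4 0 5 9 11]
After op 2 (out_shuffle): [3 6 10 4 7 0 8 5 2 9 1 11]
After op 3 (in_shuffle): [8 3 5 6 2 10 9 4 1 7 11 0]
After op 4 (in_shuffle): [9 8 4 3 1 5 7 6 11 2 0 10]
After op 5 (in_shuffle): [7 9 6 8 11 4 2 3 0 1 10 5]
After op 6 (in_shuffle): [2 7 3 9 0 6 1 8 10 11 5 4]
After op 7 (out_shuffle): [2 1 7 8 3 10 9 11 0 5 6 4]
Card 7 is at position 2.

Answer: 2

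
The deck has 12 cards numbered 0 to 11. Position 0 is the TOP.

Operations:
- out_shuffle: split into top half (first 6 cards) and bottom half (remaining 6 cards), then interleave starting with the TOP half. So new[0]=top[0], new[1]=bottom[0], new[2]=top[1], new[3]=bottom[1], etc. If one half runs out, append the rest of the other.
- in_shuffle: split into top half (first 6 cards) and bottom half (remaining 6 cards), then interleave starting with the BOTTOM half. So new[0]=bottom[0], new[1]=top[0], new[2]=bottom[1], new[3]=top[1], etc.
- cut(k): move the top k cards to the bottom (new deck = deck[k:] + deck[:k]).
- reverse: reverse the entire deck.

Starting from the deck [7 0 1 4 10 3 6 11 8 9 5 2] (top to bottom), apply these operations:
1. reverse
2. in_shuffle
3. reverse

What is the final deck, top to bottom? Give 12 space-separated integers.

Answer: 6 7 11 0 8 1 9 4 5 10 2 3

Derivation:
After op 1 (reverse): [2 5 9 8 11 6 3 10 4 1 0 7]
After op 2 (in_shuffle): [3 2 10 5 4 9 1 8 0 11 7 6]
After op 3 (reverse): [6 7 11 0 8 1 9 4 5 10 2 3]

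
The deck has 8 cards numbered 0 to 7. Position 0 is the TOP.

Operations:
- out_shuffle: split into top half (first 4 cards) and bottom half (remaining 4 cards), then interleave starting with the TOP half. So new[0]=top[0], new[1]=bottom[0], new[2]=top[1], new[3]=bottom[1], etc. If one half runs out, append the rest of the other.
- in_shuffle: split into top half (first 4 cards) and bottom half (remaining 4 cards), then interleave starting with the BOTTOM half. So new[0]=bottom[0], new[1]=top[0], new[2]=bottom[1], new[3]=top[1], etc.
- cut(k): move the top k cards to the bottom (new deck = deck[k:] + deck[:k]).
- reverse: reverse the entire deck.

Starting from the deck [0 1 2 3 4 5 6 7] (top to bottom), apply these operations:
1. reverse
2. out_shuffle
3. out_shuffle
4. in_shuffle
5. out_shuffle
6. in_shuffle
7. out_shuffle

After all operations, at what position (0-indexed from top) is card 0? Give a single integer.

After op 1 (reverse): [7 6 5 4 3 2 1 0]
After op 2 (out_shuffle): [7 3 6 2 5 1 4 0]
After op 3 (out_shuffle): [7 5 3 1 6 4 2 0]
After op 4 (in_shuffle): [6 7 4 5 2 3 0 1]
After op 5 (out_shuffle): [6 2 7 3 4 0 5 1]
After op 6 (in_shuffle): [4 6 0 2 5 7 1 3]
After op 7 (out_shuffle): [4 5 6 7 0 1 2 3]
Card 0 is at position 4.

Answer: 4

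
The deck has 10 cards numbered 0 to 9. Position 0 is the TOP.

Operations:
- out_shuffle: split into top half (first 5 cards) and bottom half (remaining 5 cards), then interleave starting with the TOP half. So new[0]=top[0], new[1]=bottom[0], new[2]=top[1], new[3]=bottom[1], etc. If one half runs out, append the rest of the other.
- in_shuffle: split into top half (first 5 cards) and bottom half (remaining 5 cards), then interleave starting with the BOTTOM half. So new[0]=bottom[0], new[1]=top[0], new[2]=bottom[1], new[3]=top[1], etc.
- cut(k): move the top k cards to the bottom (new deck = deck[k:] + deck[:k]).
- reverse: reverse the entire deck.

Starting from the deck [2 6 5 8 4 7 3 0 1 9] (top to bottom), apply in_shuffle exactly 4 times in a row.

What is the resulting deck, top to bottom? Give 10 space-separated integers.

Answer: 1 3 4 5 2 9 0 7 8 6

Derivation:
After op 1 (in_shuffle): [7 2 3 6 0 5 1 8 9 4]
After op 2 (in_shuffle): [5 7 1 2 8 3 9 6 4 0]
After op 3 (in_shuffle): [3 5 9 7 6 1 4 2 0 8]
After op 4 (in_shuffle): [1 3 4 5 2 9 0 7 8 6]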